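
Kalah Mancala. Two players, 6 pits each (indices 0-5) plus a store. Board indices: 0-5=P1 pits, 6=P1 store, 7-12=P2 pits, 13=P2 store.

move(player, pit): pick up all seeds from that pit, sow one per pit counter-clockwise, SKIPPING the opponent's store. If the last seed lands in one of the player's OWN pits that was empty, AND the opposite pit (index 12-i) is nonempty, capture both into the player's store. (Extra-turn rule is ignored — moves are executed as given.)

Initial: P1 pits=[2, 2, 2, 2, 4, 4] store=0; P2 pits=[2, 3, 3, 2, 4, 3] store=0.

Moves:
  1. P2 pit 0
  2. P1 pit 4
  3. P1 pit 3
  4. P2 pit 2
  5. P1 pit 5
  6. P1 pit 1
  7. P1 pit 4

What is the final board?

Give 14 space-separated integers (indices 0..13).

Move 1: P2 pit0 -> P1=[2,2,2,2,4,4](0) P2=[0,4,4,2,4,3](0)
Move 2: P1 pit4 -> P1=[2,2,2,2,0,5](1) P2=[1,5,4,2,4,3](0)
Move 3: P1 pit3 -> P1=[2,2,2,0,1,6](1) P2=[1,5,4,2,4,3](0)
Move 4: P2 pit2 -> P1=[2,2,2,0,1,6](1) P2=[1,5,0,3,5,4](1)
Move 5: P1 pit5 -> P1=[2,2,2,0,1,0](2) P2=[2,6,1,4,6,4](1)
Move 6: P1 pit1 -> P1=[2,0,3,0,1,0](4) P2=[2,6,0,4,6,4](1)
Move 7: P1 pit4 -> P1=[2,0,3,0,0,0](7) P2=[0,6,0,4,6,4](1)

Answer: 2 0 3 0 0 0 7 0 6 0 4 6 4 1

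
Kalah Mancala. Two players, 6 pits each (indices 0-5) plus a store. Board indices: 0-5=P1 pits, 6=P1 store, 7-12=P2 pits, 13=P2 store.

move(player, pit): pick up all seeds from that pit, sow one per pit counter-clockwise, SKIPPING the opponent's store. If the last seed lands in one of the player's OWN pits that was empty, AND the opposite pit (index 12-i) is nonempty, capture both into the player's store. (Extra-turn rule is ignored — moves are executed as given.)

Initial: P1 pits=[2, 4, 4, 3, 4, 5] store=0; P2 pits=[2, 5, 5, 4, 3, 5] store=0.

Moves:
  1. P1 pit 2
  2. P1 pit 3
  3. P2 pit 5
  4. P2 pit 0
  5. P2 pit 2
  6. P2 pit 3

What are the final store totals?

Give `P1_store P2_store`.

Answer: 2 3

Derivation:
Move 1: P1 pit2 -> P1=[2,4,0,4,5,6](1) P2=[2,5,5,4,3,5](0)
Move 2: P1 pit3 -> P1=[2,4,0,0,6,7](2) P2=[3,5,5,4,3,5](0)
Move 3: P2 pit5 -> P1=[3,5,1,1,6,7](2) P2=[3,5,5,4,3,0](1)
Move 4: P2 pit0 -> P1=[3,5,1,1,6,7](2) P2=[0,6,6,5,3,0](1)
Move 5: P2 pit2 -> P1=[4,6,1,1,6,7](2) P2=[0,6,0,6,4,1](2)
Move 6: P2 pit3 -> P1=[5,7,2,1,6,7](2) P2=[0,6,0,0,5,2](3)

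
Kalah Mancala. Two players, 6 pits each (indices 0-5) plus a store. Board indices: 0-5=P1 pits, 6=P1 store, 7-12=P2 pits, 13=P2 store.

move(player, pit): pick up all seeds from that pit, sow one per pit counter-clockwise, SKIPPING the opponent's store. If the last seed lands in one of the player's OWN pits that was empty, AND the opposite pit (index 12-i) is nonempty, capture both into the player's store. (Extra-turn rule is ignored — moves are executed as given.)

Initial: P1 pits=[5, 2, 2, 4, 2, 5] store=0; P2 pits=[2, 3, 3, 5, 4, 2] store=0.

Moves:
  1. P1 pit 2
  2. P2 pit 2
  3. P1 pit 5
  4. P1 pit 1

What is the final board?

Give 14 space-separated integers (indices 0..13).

Move 1: P1 pit2 -> P1=[5,2,0,5,3,5](0) P2=[2,3,3,5,4,2](0)
Move 2: P2 pit2 -> P1=[5,2,0,5,3,5](0) P2=[2,3,0,6,5,3](0)
Move 3: P1 pit5 -> P1=[5,2,0,5,3,0](1) P2=[3,4,1,7,5,3](0)
Move 4: P1 pit1 -> P1=[5,0,1,6,3,0](1) P2=[3,4,1,7,5,3](0)

Answer: 5 0 1 6 3 0 1 3 4 1 7 5 3 0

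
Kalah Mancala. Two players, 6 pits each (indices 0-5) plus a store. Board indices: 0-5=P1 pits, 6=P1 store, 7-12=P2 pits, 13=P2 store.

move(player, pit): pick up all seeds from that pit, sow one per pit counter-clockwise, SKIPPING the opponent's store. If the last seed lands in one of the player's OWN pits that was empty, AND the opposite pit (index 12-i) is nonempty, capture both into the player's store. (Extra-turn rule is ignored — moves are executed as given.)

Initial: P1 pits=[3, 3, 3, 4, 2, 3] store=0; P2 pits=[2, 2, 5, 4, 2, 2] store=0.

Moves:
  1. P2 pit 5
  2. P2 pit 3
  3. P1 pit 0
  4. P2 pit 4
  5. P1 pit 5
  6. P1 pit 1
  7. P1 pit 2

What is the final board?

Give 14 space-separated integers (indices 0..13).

Answer: 1 0 0 7 5 1 6 1 3 6 0 0 2 3

Derivation:
Move 1: P2 pit5 -> P1=[4,3,3,4,2,3](0) P2=[2,2,5,4,2,0](1)
Move 2: P2 pit3 -> P1=[5,3,3,4,2,3](0) P2=[2,2,5,0,3,1](2)
Move 3: P1 pit0 -> P1=[0,4,4,5,3,4](0) P2=[2,2,5,0,3,1](2)
Move 4: P2 pit4 -> P1=[1,4,4,5,3,4](0) P2=[2,2,5,0,0,2](3)
Move 5: P1 pit5 -> P1=[1,4,4,5,3,0](1) P2=[3,3,6,0,0,2](3)
Move 6: P1 pit1 -> P1=[1,0,5,6,4,0](5) P2=[0,3,6,0,0,2](3)
Move 7: P1 pit2 -> P1=[1,0,0,7,5,1](6) P2=[1,3,6,0,0,2](3)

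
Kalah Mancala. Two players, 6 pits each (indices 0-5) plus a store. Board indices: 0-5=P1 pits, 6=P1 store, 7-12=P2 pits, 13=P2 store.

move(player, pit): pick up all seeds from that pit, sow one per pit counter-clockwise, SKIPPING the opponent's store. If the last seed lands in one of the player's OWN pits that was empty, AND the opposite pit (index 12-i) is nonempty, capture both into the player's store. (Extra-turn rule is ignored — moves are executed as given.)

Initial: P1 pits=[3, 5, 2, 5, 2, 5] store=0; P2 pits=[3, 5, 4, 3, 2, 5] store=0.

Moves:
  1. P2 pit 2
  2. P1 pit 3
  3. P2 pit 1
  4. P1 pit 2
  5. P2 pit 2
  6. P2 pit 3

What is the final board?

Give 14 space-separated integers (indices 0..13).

Answer: 5 6 1 1 4 6 1 4 0 0 0 5 8 3

Derivation:
Move 1: P2 pit2 -> P1=[3,5,2,5,2,5](0) P2=[3,5,0,4,3,6](1)
Move 2: P1 pit3 -> P1=[3,5,2,0,3,6](1) P2=[4,6,0,4,3,6](1)
Move 3: P2 pit1 -> P1=[4,5,2,0,3,6](1) P2=[4,0,1,5,4,7](2)
Move 4: P1 pit2 -> P1=[4,5,0,1,4,6](1) P2=[4,0,1,5,4,7](2)
Move 5: P2 pit2 -> P1=[4,5,0,1,4,6](1) P2=[4,0,0,6,4,7](2)
Move 6: P2 pit3 -> P1=[5,6,1,1,4,6](1) P2=[4,0,0,0,5,8](3)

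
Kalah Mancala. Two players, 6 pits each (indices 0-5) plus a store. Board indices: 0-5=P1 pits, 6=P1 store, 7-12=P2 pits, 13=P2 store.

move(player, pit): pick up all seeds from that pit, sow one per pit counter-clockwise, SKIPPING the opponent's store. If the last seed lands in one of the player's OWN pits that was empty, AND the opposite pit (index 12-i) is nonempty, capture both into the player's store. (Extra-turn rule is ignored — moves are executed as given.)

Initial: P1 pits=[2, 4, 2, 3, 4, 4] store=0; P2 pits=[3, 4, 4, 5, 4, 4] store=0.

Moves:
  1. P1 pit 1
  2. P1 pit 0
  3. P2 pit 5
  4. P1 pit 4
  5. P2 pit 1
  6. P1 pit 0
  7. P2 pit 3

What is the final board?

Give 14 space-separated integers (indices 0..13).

Move 1: P1 pit1 -> P1=[2,0,3,4,5,5](0) P2=[3,4,4,5,4,4](0)
Move 2: P1 pit0 -> P1=[0,1,4,4,5,5](0) P2=[3,4,4,5,4,4](0)
Move 3: P2 pit5 -> P1=[1,2,5,4,5,5](0) P2=[3,4,4,5,4,0](1)
Move 4: P1 pit4 -> P1=[1,2,5,4,0,6](1) P2=[4,5,5,5,4,0](1)
Move 5: P2 pit1 -> P1=[1,2,5,4,0,6](1) P2=[4,0,6,6,5,1](2)
Move 6: P1 pit0 -> P1=[0,3,5,4,0,6](1) P2=[4,0,6,6,5,1](2)
Move 7: P2 pit3 -> P1=[1,4,6,4,0,6](1) P2=[4,0,6,0,6,2](3)

Answer: 1 4 6 4 0 6 1 4 0 6 0 6 2 3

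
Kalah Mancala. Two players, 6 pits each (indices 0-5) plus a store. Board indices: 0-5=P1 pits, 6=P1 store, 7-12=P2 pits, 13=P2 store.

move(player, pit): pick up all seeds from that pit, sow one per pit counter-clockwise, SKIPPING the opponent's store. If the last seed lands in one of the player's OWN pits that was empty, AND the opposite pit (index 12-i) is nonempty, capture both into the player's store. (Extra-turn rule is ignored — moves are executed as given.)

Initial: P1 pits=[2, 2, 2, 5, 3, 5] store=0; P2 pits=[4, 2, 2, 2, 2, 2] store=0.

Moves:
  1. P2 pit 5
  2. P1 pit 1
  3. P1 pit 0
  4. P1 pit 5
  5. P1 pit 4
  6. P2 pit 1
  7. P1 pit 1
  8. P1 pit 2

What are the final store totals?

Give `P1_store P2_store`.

Answer: 3 1

Derivation:
Move 1: P2 pit5 -> P1=[3,2,2,5,3,5](0) P2=[4,2,2,2,2,0](1)
Move 2: P1 pit1 -> P1=[3,0,3,6,3,5](0) P2=[4,2,2,2,2,0](1)
Move 3: P1 pit0 -> P1=[0,1,4,7,3,5](0) P2=[4,2,2,2,2,0](1)
Move 4: P1 pit5 -> P1=[0,1,4,7,3,0](1) P2=[5,3,3,3,2,0](1)
Move 5: P1 pit4 -> P1=[0,1,4,7,0,1](2) P2=[6,3,3,3,2,0](1)
Move 6: P2 pit1 -> P1=[0,1,4,7,0,1](2) P2=[6,0,4,4,3,0](1)
Move 7: P1 pit1 -> P1=[0,0,5,7,0,1](2) P2=[6,0,4,4,3,0](1)
Move 8: P1 pit2 -> P1=[0,0,0,8,1,2](3) P2=[7,0,4,4,3,0](1)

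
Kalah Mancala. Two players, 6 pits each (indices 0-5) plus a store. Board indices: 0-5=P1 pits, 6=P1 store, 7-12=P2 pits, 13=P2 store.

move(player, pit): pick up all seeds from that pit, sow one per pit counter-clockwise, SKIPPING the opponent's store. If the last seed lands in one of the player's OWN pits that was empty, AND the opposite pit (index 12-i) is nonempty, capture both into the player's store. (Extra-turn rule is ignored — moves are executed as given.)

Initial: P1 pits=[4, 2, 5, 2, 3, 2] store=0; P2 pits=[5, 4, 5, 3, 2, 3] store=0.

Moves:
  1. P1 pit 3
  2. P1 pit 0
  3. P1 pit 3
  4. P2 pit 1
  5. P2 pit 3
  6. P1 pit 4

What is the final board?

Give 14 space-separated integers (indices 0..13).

Move 1: P1 pit3 -> P1=[4,2,5,0,4,3](0) P2=[5,4,5,3,2,3](0)
Move 2: P1 pit0 -> P1=[0,3,6,1,5,3](0) P2=[5,4,5,3,2,3](0)
Move 3: P1 pit3 -> P1=[0,3,6,0,6,3](0) P2=[5,4,5,3,2,3](0)
Move 4: P2 pit1 -> P1=[0,3,6,0,6,3](0) P2=[5,0,6,4,3,4](0)
Move 5: P2 pit3 -> P1=[1,3,6,0,6,3](0) P2=[5,0,6,0,4,5](1)
Move 6: P1 pit4 -> P1=[1,3,6,0,0,4](1) P2=[6,1,7,1,4,5](1)

Answer: 1 3 6 0 0 4 1 6 1 7 1 4 5 1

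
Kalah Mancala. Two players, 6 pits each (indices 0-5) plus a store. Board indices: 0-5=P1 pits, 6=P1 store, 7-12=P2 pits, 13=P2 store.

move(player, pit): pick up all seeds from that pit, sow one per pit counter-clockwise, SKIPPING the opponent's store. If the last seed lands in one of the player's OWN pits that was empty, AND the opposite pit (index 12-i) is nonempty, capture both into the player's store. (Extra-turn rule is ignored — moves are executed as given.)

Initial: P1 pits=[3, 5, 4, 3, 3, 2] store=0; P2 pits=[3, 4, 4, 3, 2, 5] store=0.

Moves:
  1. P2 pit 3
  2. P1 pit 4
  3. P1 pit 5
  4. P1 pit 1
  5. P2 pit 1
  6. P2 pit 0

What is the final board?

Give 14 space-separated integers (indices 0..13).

Move 1: P2 pit3 -> P1=[3,5,4,3,3,2](0) P2=[3,4,4,0,3,6](1)
Move 2: P1 pit4 -> P1=[3,5,4,3,0,3](1) P2=[4,4,4,0,3,6](1)
Move 3: P1 pit5 -> P1=[3,5,4,3,0,0](2) P2=[5,5,4,0,3,6](1)
Move 4: P1 pit1 -> P1=[3,0,5,4,1,1](3) P2=[5,5,4,0,3,6](1)
Move 5: P2 pit1 -> P1=[3,0,5,4,1,1](3) P2=[5,0,5,1,4,7](2)
Move 6: P2 pit0 -> P1=[3,0,5,4,1,1](3) P2=[0,1,6,2,5,8](2)

Answer: 3 0 5 4 1 1 3 0 1 6 2 5 8 2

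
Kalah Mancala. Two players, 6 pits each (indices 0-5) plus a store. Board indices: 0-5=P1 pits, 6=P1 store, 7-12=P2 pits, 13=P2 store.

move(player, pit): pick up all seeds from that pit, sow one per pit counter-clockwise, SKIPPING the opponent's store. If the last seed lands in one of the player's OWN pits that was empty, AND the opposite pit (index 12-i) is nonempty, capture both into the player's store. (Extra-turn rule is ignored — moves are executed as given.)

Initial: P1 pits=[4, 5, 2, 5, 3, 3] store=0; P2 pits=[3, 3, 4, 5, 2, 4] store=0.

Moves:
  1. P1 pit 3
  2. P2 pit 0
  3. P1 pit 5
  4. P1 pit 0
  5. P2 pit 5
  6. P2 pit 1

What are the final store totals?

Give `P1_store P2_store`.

Move 1: P1 pit3 -> P1=[4,5,2,0,4,4](1) P2=[4,4,4,5,2,4](0)
Move 2: P2 pit0 -> P1=[4,5,2,0,4,4](1) P2=[0,5,5,6,3,4](0)
Move 3: P1 pit5 -> P1=[4,5,2,0,4,0](2) P2=[1,6,6,6,3,4](0)
Move 4: P1 pit0 -> P1=[0,6,3,1,5,0](2) P2=[1,6,6,6,3,4](0)
Move 5: P2 pit5 -> P1=[1,7,4,1,5,0](2) P2=[1,6,6,6,3,0](1)
Move 6: P2 pit1 -> P1=[2,7,4,1,5,0](2) P2=[1,0,7,7,4,1](2)

Answer: 2 2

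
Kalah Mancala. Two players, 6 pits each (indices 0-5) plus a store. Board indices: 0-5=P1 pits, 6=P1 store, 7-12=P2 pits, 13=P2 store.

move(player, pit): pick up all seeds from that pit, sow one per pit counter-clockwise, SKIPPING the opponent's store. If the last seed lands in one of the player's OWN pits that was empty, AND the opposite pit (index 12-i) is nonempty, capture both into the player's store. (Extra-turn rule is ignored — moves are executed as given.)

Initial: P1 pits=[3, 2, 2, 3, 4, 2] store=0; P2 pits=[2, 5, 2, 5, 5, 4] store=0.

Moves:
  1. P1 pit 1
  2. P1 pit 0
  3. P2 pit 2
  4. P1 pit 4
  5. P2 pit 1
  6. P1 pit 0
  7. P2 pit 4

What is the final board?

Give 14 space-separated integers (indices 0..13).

Move 1: P1 pit1 -> P1=[3,0,3,4,4,2](0) P2=[2,5,2,5,5,4](0)
Move 2: P1 pit0 -> P1=[0,1,4,5,4,2](0) P2=[2,5,2,5,5,4](0)
Move 3: P2 pit2 -> P1=[0,1,4,5,4,2](0) P2=[2,5,0,6,6,4](0)
Move 4: P1 pit4 -> P1=[0,1,4,5,0,3](1) P2=[3,6,0,6,6,4](0)
Move 5: P2 pit1 -> P1=[1,1,4,5,0,3](1) P2=[3,0,1,7,7,5](1)
Move 6: P1 pit0 -> P1=[0,2,4,5,0,3](1) P2=[3,0,1,7,7,5](1)
Move 7: P2 pit4 -> P1=[1,3,5,6,1,3](1) P2=[3,0,1,7,0,6](2)

Answer: 1 3 5 6 1 3 1 3 0 1 7 0 6 2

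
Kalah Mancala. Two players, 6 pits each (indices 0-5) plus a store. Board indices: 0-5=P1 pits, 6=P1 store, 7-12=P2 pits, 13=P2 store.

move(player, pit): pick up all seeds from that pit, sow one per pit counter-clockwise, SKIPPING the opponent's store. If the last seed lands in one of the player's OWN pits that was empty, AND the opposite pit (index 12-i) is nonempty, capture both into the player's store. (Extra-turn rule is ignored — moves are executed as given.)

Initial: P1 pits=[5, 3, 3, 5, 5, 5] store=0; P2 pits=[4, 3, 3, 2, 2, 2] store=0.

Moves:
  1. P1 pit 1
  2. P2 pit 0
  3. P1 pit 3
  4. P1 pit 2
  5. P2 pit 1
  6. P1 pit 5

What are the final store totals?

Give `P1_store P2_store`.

Answer: 3 1

Derivation:
Move 1: P1 pit1 -> P1=[5,0,4,6,6,5](0) P2=[4,3,3,2,2,2](0)
Move 2: P2 pit0 -> P1=[5,0,4,6,6,5](0) P2=[0,4,4,3,3,2](0)
Move 3: P1 pit3 -> P1=[5,0,4,0,7,6](1) P2=[1,5,5,3,3,2](0)
Move 4: P1 pit2 -> P1=[5,0,0,1,8,7](2) P2=[1,5,5,3,3,2](0)
Move 5: P2 pit1 -> P1=[5,0,0,1,8,7](2) P2=[1,0,6,4,4,3](1)
Move 6: P1 pit5 -> P1=[5,0,0,1,8,0](3) P2=[2,1,7,5,5,4](1)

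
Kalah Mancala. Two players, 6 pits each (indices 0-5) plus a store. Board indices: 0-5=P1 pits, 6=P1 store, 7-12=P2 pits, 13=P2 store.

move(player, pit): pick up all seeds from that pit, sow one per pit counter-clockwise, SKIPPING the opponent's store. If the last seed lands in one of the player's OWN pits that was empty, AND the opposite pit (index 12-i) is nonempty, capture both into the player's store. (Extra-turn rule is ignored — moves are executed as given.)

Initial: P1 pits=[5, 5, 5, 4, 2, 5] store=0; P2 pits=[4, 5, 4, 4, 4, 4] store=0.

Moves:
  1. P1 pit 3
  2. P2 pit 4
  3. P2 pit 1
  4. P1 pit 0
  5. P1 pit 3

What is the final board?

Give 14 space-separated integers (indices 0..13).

Move 1: P1 pit3 -> P1=[5,5,5,0,3,6](1) P2=[5,5,4,4,4,4](0)
Move 2: P2 pit4 -> P1=[6,6,5,0,3,6](1) P2=[5,5,4,4,0,5](1)
Move 3: P2 pit1 -> P1=[6,6,5,0,3,6](1) P2=[5,0,5,5,1,6](2)
Move 4: P1 pit0 -> P1=[0,7,6,1,4,7](2) P2=[5,0,5,5,1,6](2)
Move 5: P1 pit3 -> P1=[0,7,6,0,5,7](2) P2=[5,0,5,5,1,6](2)

Answer: 0 7 6 0 5 7 2 5 0 5 5 1 6 2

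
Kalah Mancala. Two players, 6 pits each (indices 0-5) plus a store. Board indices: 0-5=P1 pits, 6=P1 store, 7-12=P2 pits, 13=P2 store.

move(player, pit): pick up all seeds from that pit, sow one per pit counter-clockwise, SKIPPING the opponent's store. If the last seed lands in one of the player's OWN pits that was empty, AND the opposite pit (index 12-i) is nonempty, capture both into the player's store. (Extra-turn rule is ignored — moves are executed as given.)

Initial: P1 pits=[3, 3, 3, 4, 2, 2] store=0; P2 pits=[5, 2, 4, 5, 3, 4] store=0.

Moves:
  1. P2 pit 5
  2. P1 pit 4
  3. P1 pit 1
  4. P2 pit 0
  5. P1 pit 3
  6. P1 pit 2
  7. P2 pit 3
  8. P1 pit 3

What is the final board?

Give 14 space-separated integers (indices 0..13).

Answer: 1 1 1 0 4 6 3 2 4 5 0 5 1 7

Derivation:
Move 1: P2 pit5 -> P1=[4,4,4,4,2,2](0) P2=[5,2,4,5,3,0](1)
Move 2: P1 pit4 -> P1=[4,4,4,4,0,3](1) P2=[5,2,4,5,3,0](1)
Move 3: P1 pit1 -> P1=[4,0,5,5,1,4](1) P2=[5,2,4,5,3,0](1)
Move 4: P2 pit0 -> P1=[0,0,5,5,1,4](1) P2=[0,3,5,6,4,0](6)
Move 5: P1 pit3 -> P1=[0,0,5,0,2,5](2) P2=[1,4,5,6,4,0](6)
Move 6: P1 pit2 -> P1=[0,0,0,1,3,6](3) P2=[2,4,5,6,4,0](6)
Move 7: P2 pit3 -> P1=[1,1,1,1,3,6](3) P2=[2,4,5,0,5,1](7)
Move 8: P1 pit3 -> P1=[1,1,1,0,4,6](3) P2=[2,4,5,0,5,1](7)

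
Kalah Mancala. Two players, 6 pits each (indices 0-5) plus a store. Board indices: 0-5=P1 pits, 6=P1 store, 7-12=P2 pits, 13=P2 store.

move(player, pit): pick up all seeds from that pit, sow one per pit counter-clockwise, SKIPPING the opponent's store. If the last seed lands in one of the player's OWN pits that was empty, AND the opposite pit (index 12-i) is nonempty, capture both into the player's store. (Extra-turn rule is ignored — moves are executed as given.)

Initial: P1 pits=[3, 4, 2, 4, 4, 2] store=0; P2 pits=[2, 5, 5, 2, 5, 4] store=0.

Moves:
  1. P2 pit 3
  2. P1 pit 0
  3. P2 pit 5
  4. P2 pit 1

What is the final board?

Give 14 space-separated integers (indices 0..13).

Answer: 1 6 4 6 4 2 0 2 0 6 1 7 1 2

Derivation:
Move 1: P2 pit3 -> P1=[3,4,2,4,4,2](0) P2=[2,5,5,0,6,5](0)
Move 2: P1 pit0 -> P1=[0,5,3,5,4,2](0) P2=[2,5,5,0,6,5](0)
Move 3: P2 pit5 -> P1=[1,6,4,6,4,2](0) P2=[2,5,5,0,6,0](1)
Move 4: P2 pit1 -> P1=[1,6,4,6,4,2](0) P2=[2,0,6,1,7,1](2)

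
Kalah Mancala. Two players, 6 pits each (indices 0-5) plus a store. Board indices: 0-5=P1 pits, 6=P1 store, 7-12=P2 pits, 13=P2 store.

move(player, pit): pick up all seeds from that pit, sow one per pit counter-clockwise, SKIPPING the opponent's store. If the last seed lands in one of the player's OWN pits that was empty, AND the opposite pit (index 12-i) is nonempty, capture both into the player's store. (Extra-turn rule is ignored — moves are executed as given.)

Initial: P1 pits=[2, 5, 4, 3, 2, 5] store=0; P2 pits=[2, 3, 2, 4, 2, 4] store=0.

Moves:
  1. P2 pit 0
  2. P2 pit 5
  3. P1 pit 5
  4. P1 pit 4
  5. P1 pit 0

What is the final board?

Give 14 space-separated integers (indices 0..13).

Answer: 0 7 6 4 0 1 2 1 5 4 5 2 0 1

Derivation:
Move 1: P2 pit0 -> P1=[2,5,4,3,2,5](0) P2=[0,4,3,4,2,4](0)
Move 2: P2 pit5 -> P1=[3,6,5,3,2,5](0) P2=[0,4,3,4,2,0](1)
Move 3: P1 pit5 -> P1=[3,6,5,3,2,0](1) P2=[1,5,4,5,2,0](1)
Move 4: P1 pit4 -> P1=[3,6,5,3,0,1](2) P2=[1,5,4,5,2,0](1)
Move 5: P1 pit0 -> P1=[0,7,6,4,0,1](2) P2=[1,5,4,5,2,0](1)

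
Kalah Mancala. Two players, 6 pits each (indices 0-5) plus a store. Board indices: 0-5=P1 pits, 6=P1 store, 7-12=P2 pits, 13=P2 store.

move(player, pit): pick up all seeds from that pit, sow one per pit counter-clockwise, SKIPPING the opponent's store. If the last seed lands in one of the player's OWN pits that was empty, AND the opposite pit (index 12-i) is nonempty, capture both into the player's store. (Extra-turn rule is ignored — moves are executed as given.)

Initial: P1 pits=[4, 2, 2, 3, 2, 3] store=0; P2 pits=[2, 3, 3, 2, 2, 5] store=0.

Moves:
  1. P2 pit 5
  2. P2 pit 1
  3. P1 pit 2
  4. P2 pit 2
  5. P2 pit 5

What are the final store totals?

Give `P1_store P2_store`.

Answer: 0 3

Derivation:
Move 1: P2 pit5 -> P1=[5,3,3,4,2,3](0) P2=[2,3,3,2,2,0](1)
Move 2: P2 pit1 -> P1=[5,3,3,4,2,3](0) P2=[2,0,4,3,3,0](1)
Move 3: P1 pit2 -> P1=[5,3,0,5,3,4](0) P2=[2,0,4,3,3,0](1)
Move 4: P2 pit2 -> P1=[5,3,0,5,3,4](0) P2=[2,0,0,4,4,1](2)
Move 5: P2 pit5 -> P1=[5,3,0,5,3,4](0) P2=[2,0,0,4,4,0](3)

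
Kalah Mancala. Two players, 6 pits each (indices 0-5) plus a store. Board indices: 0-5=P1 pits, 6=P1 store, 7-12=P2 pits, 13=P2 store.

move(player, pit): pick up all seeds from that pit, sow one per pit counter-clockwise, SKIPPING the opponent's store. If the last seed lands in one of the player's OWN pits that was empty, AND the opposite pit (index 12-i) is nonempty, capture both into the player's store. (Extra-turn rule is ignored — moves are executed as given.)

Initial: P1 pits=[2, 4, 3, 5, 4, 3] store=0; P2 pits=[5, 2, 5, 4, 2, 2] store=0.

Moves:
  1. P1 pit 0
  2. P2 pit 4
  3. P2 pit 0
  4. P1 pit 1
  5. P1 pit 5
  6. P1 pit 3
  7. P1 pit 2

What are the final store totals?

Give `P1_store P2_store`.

Move 1: P1 pit0 -> P1=[0,5,4,5,4,3](0) P2=[5,2,5,4,2,2](0)
Move 2: P2 pit4 -> P1=[0,5,4,5,4,3](0) P2=[5,2,5,4,0,3](1)
Move 3: P2 pit0 -> P1=[0,5,4,5,4,3](0) P2=[0,3,6,5,1,4](1)
Move 4: P1 pit1 -> P1=[0,0,5,6,5,4](1) P2=[0,3,6,5,1,4](1)
Move 5: P1 pit5 -> P1=[0,0,5,6,5,0](2) P2=[1,4,7,5,1,4](1)
Move 6: P1 pit3 -> P1=[0,0,5,0,6,1](3) P2=[2,5,8,5,1,4](1)
Move 7: P1 pit2 -> P1=[0,0,0,1,7,2](4) P2=[3,5,8,5,1,4](1)

Answer: 4 1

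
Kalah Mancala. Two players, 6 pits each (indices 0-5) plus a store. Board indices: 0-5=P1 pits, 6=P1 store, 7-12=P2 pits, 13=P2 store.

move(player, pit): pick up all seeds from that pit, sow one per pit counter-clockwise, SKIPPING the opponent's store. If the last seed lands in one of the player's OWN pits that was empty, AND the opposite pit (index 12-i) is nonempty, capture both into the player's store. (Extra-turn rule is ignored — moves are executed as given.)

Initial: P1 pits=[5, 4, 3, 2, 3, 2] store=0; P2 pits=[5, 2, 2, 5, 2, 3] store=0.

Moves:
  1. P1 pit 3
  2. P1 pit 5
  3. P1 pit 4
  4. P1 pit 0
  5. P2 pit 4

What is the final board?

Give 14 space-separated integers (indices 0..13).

Move 1: P1 pit3 -> P1=[5,4,3,0,4,3](0) P2=[5,2,2,5,2,3](0)
Move 2: P1 pit5 -> P1=[5,4,3,0,4,0](1) P2=[6,3,2,5,2,3](0)
Move 3: P1 pit4 -> P1=[5,4,3,0,0,1](2) P2=[7,4,2,5,2,3](0)
Move 4: P1 pit0 -> P1=[0,5,4,1,1,2](2) P2=[7,4,2,5,2,3](0)
Move 5: P2 pit4 -> P1=[0,5,4,1,1,2](2) P2=[7,4,2,5,0,4](1)

Answer: 0 5 4 1 1 2 2 7 4 2 5 0 4 1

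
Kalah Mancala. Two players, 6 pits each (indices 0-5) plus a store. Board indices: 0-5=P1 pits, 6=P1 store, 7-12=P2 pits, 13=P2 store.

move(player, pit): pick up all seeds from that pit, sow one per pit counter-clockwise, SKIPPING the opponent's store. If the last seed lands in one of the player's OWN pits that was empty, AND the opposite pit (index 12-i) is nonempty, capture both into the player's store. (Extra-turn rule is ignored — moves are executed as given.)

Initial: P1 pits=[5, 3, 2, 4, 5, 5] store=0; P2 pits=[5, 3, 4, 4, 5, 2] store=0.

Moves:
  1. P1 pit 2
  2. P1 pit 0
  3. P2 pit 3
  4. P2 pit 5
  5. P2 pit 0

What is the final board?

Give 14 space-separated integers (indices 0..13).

Move 1: P1 pit2 -> P1=[5,3,0,5,6,5](0) P2=[5,3,4,4,5,2](0)
Move 2: P1 pit0 -> P1=[0,4,1,6,7,6](0) P2=[5,3,4,4,5,2](0)
Move 3: P2 pit3 -> P1=[1,4,1,6,7,6](0) P2=[5,3,4,0,6,3](1)
Move 4: P2 pit5 -> P1=[2,5,1,6,7,6](0) P2=[5,3,4,0,6,0](2)
Move 5: P2 pit0 -> P1=[0,5,1,6,7,6](0) P2=[0,4,5,1,7,0](5)

Answer: 0 5 1 6 7 6 0 0 4 5 1 7 0 5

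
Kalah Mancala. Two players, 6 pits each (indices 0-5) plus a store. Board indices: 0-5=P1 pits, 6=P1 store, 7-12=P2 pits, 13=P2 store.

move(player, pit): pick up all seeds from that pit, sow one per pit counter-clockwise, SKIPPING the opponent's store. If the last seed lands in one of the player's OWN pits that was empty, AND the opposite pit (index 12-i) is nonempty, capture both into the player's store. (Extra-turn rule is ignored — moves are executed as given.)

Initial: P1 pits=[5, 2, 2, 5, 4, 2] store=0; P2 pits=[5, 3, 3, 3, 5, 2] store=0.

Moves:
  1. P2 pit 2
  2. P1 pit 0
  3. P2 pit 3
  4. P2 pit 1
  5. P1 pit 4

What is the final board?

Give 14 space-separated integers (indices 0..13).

Answer: 1 3 3 6 0 4 1 6 1 2 1 8 4 1

Derivation:
Move 1: P2 pit2 -> P1=[5,2,2,5,4,2](0) P2=[5,3,0,4,6,3](0)
Move 2: P1 pit0 -> P1=[0,3,3,6,5,3](0) P2=[5,3,0,4,6,3](0)
Move 3: P2 pit3 -> P1=[1,3,3,6,5,3](0) P2=[5,3,0,0,7,4](1)
Move 4: P2 pit1 -> P1=[1,3,3,6,5,3](0) P2=[5,0,1,1,8,4](1)
Move 5: P1 pit4 -> P1=[1,3,3,6,0,4](1) P2=[6,1,2,1,8,4](1)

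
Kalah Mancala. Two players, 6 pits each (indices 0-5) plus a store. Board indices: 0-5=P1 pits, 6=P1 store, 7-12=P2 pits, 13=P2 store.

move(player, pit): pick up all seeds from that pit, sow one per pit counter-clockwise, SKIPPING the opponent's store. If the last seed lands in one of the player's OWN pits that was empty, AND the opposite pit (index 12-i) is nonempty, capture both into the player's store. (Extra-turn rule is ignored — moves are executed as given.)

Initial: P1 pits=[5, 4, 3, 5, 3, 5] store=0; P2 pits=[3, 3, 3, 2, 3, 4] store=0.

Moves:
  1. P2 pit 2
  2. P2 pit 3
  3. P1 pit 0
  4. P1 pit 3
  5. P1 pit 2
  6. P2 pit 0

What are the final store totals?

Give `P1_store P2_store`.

Answer: 2 1

Derivation:
Move 1: P2 pit2 -> P1=[5,4,3,5,3,5](0) P2=[3,3,0,3,4,5](0)
Move 2: P2 pit3 -> P1=[5,4,3,5,3,5](0) P2=[3,3,0,0,5,6](1)
Move 3: P1 pit0 -> P1=[0,5,4,6,4,6](0) P2=[3,3,0,0,5,6](1)
Move 4: P1 pit3 -> P1=[0,5,4,0,5,7](1) P2=[4,4,1,0,5,6](1)
Move 5: P1 pit2 -> P1=[0,5,0,1,6,8](2) P2=[4,4,1,0,5,6](1)
Move 6: P2 pit0 -> P1=[0,5,0,1,6,8](2) P2=[0,5,2,1,6,6](1)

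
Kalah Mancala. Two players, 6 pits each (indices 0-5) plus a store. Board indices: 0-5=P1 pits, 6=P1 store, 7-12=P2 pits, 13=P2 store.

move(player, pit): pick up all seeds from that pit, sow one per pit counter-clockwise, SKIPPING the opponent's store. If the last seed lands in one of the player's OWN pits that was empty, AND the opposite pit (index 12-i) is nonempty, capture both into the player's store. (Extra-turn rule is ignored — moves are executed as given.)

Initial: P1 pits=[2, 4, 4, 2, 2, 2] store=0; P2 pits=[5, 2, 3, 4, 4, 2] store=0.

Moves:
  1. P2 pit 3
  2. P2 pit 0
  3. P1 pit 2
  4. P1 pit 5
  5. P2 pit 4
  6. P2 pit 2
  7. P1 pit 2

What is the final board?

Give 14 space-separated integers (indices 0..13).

Answer: 4 5 0 5 3 0 2 1 4 0 2 1 6 3

Derivation:
Move 1: P2 pit3 -> P1=[3,4,4,2,2,2](0) P2=[5,2,3,0,5,3](1)
Move 2: P2 pit0 -> P1=[3,4,4,2,2,2](0) P2=[0,3,4,1,6,4](1)
Move 3: P1 pit2 -> P1=[3,4,0,3,3,3](1) P2=[0,3,4,1,6,4](1)
Move 4: P1 pit5 -> P1=[3,4,0,3,3,0](2) P2=[1,4,4,1,6,4](1)
Move 5: P2 pit4 -> P1=[4,5,1,4,3,0](2) P2=[1,4,4,1,0,5](2)
Move 6: P2 pit2 -> P1=[4,5,1,4,3,0](2) P2=[1,4,0,2,1,6](3)
Move 7: P1 pit2 -> P1=[4,5,0,5,3,0](2) P2=[1,4,0,2,1,6](3)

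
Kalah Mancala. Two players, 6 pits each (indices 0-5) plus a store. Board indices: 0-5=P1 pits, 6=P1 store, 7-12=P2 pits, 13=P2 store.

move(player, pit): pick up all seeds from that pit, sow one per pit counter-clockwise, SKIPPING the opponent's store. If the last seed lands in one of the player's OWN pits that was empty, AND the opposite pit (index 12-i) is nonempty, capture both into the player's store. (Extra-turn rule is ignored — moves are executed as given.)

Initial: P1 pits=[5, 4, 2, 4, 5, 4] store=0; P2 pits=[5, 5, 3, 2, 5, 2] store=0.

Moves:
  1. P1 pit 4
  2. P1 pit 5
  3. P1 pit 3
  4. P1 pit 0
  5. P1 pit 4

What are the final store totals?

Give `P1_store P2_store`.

Move 1: P1 pit4 -> P1=[5,4,2,4,0,5](1) P2=[6,6,4,2,5,2](0)
Move 2: P1 pit5 -> P1=[5,4,2,4,0,0](2) P2=[7,7,5,3,5,2](0)
Move 3: P1 pit3 -> P1=[5,4,2,0,1,1](3) P2=[8,7,5,3,5,2](0)
Move 4: P1 pit0 -> P1=[0,5,3,1,2,2](3) P2=[8,7,5,3,5,2](0)
Move 5: P1 pit4 -> P1=[0,5,3,1,0,3](4) P2=[8,7,5,3,5,2](0)

Answer: 4 0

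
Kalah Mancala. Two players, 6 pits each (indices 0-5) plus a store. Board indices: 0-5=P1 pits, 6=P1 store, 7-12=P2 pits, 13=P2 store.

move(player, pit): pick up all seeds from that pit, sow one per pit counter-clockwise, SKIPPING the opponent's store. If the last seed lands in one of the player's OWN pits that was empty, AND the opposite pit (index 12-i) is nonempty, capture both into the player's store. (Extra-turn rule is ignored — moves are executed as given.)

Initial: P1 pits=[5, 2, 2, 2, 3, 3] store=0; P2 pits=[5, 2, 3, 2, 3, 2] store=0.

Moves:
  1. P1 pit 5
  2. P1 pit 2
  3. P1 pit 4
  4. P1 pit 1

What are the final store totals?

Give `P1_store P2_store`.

Move 1: P1 pit5 -> P1=[5,2,2,2,3,0](1) P2=[6,3,3,2,3,2](0)
Move 2: P1 pit2 -> P1=[5,2,0,3,4,0](1) P2=[6,3,3,2,3,2](0)
Move 3: P1 pit4 -> P1=[5,2,0,3,0,1](2) P2=[7,4,3,2,3,2](0)
Move 4: P1 pit1 -> P1=[5,0,1,4,0,1](2) P2=[7,4,3,2,3,2](0)

Answer: 2 0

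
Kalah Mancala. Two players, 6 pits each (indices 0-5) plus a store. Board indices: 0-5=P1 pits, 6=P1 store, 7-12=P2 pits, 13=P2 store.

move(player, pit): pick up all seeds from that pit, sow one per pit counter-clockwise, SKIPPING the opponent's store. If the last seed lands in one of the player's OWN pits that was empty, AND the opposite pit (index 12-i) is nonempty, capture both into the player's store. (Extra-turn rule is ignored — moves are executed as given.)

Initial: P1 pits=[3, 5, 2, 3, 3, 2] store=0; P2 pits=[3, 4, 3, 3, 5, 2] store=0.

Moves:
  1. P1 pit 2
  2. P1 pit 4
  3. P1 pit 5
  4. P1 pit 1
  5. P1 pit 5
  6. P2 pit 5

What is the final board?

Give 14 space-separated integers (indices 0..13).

Answer: 4 0 1 5 1 0 4 5 6 3 3 5 0 1

Derivation:
Move 1: P1 pit2 -> P1=[3,5,0,4,4,2](0) P2=[3,4,3,3,5,2](0)
Move 2: P1 pit4 -> P1=[3,5,0,4,0,3](1) P2=[4,5,3,3,5,2](0)
Move 3: P1 pit5 -> P1=[3,5,0,4,0,0](2) P2=[5,6,3,3,5,2](0)
Move 4: P1 pit1 -> P1=[3,0,1,5,1,1](3) P2=[5,6,3,3,5,2](0)
Move 5: P1 pit5 -> P1=[3,0,1,5,1,0](4) P2=[5,6,3,3,5,2](0)
Move 6: P2 pit5 -> P1=[4,0,1,5,1,0](4) P2=[5,6,3,3,5,0](1)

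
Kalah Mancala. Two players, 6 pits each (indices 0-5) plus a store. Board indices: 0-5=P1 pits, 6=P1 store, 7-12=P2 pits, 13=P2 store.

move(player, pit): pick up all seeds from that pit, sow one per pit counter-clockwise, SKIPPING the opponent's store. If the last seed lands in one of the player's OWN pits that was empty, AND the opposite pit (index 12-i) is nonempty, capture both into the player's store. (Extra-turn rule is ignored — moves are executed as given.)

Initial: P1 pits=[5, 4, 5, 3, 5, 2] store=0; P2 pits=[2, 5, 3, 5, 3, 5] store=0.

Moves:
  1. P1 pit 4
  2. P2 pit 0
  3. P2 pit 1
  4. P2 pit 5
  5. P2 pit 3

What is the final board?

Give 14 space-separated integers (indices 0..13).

Answer: 8 7 7 5 1 3 1 0 0 6 0 5 1 3

Derivation:
Move 1: P1 pit4 -> P1=[5,4,5,3,0,3](1) P2=[3,6,4,5,3,5](0)
Move 2: P2 pit0 -> P1=[5,4,5,3,0,3](1) P2=[0,7,5,6,3,5](0)
Move 3: P2 pit1 -> P1=[6,5,5,3,0,3](1) P2=[0,0,6,7,4,6](1)
Move 4: P2 pit5 -> P1=[7,6,6,4,1,3](1) P2=[0,0,6,7,4,0](2)
Move 5: P2 pit3 -> P1=[8,7,7,5,1,3](1) P2=[0,0,6,0,5,1](3)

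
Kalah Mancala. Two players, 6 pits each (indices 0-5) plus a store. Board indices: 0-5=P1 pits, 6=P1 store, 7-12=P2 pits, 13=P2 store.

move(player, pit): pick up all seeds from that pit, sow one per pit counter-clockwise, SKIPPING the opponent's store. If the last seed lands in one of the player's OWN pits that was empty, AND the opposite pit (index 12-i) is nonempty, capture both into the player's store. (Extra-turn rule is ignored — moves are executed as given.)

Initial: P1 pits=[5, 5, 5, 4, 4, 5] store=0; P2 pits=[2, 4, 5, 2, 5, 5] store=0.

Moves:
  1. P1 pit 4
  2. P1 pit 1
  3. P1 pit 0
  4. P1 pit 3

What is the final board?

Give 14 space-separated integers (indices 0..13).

Answer: 0 1 7 0 3 9 3 4 6 6 2 5 5 0

Derivation:
Move 1: P1 pit4 -> P1=[5,5,5,4,0,6](1) P2=[3,5,5,2,5,5](0)
Move 2: P1 pit1 -> P1=[5,0,6,5,1,7](2) P2=[3,5,5,2,5,5](0)
Move 3: P1 pit0 -> P1=[0,1,7,6,2,8](2) P2=[3,5,5,2,5,5](0)
Move 4: P1 pit3 -> P1=[0,1,7,0,3,9](3) P2=[4,6,6,2,5,5](0)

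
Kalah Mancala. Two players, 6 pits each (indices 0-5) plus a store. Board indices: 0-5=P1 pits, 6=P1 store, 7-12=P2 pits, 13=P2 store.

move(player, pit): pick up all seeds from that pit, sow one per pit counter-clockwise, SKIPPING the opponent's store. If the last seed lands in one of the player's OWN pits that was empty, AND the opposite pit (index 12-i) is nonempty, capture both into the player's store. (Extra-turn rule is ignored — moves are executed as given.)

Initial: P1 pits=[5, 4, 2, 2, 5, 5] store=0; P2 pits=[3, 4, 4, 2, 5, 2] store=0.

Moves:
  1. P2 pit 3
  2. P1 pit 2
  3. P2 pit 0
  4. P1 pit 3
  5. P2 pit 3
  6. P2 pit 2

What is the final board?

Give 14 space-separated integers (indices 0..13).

Move 1: P2 pit3 -> P1=[5,4,2,2,5,5](0) P2=[3,4,4,0,6,3](0)
Move 2: P1 pit2 -> P1=[5,4,0,3,6,5](0) P2=[3,4,4,0,6,3](0)
Move 3: P2 pit0 -> P1=[5,4,0,3,6,5](0) P2=[0,5,5,1,6,3](0)
Move 4: P1 pit3 -> P1=[5,4,0,0,7,6](1) P2=[0,5,5,1,6,3](0)
Move 5: P2 pit3 -> P1=[5,4,0,0,7,6](1) P2=[0,5,5,0,7,3](0)
Move 6: P2 pit2 -> P1=[6,4,0,0,7,6](1) P2=[0,5,0,1,8,4](1)

Answer: 6 4 0 0 7 6 1 0 5 0 1 8 4 1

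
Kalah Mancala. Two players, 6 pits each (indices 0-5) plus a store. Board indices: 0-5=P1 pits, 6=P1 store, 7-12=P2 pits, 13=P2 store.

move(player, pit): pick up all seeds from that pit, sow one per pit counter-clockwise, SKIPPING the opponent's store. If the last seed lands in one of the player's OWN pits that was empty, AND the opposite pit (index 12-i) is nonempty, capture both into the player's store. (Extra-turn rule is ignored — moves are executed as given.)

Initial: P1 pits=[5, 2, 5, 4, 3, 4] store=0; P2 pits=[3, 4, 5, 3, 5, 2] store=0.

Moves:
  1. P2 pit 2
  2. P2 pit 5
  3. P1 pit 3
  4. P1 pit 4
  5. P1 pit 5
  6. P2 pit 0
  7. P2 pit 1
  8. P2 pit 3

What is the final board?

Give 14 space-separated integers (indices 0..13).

Move 1: P2 pit2 -> P1=[6,2,5,4,3,4](0) P2=[3,4,0,4,6,3](1)
Move 2: P2 pit5 -> P1=[7,3,5,4,3,4](0) P2=[3,4,0,4,6,0](2)
Move 3: P1 pit3 -> P1=[7,3,5,0,4,5](1) P2=[4,4,0,4,6,0](2)
Move 4: P1 pit4 -> P1=[7,3,5,0,0,6](2) P2=[5,5,0,4,6,0](2)
Move 5: P1 pit5 -> P1=[7,3,5,0,0,0](3) P2=[6,6,1,5,7,0](2)
Move 6: P2 pit0 -> P1=[7,3,5,0,0,0](3) P2=[0,7,2,6,8,1](3)
Move 7: P2 pit1 -> P1=[8,4,5,0,0,0](3) P2=[0,0,3,7,9,2](4)
Move 8: P2 pit3 -> P1=[9,5,6,1,0,0](3) P2=[0,0,3,0,10,3](5)

Answer: 9 5 6 1 0 0 3 0 0 3 0 10 3 5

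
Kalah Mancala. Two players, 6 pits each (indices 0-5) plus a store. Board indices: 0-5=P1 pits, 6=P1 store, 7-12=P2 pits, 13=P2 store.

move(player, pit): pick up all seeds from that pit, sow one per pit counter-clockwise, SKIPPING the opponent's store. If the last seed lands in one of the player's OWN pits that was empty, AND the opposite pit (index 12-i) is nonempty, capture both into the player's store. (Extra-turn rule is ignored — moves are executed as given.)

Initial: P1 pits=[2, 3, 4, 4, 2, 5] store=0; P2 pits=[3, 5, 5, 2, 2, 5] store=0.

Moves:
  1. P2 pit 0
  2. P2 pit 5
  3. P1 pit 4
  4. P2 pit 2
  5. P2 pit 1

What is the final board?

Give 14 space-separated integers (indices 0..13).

Move 1: P2 pit0 -> P1=[2,3,4,4,2,5](0) P2=[0,6,6,3,2,5](0)
Move 2: P2 pit5 -> P1=[3,4,5,5,2,5](0) P2=[0,6,6,3,2,0](1)
Move 3: P1 pit4 -> P1=[3,4,5,5,0,6](1) P2=[0,6,6,3,2,0](1)
Move 4: P2 pit2 -> P1=[4,5,5,5,0,6](1) P2=[0,6,0,4,3,1](2)
Move 5: P2 pit1 -> P1=[5,5,5,5,0,6](1) P2=[0,0,1,5,4,2](3)

Answer: 5 5 5 5 0 6 1 0 0 1 5 4 2 3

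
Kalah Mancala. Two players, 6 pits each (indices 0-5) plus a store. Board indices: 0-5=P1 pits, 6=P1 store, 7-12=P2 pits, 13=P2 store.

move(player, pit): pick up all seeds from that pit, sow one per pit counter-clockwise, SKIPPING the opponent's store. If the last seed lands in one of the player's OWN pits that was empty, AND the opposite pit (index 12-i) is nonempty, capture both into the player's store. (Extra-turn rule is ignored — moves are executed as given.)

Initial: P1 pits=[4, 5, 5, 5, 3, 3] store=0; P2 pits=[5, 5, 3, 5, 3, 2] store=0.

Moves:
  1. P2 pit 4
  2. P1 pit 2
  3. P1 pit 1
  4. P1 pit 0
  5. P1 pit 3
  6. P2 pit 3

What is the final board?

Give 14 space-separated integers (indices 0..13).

Answer: 1 2 3 0 7 7 3 7 6 4 0 2 4 2

Derivation:
Move 1: P2 pit4 -> P1=[5,5,5,5,3,3](0) P2=[5,5,3,5,0,3](1)
Move 2: P1 pit2 -> P1=[5,5,0,6,4,4](1) P2=[6,5,3,5,0,3](1)
Move 3: P1 pit1 -> P1=[5,0,1,7,5,5](2) P2=[6,5,3,5,0,3](1)
Move 4: P1 pit0 -> P1=[0,1,2,8,6,6](2) P2=[6,5,3,5,0,3](1)
Move 5: P1 pit3 -> P1=[0,1,2,0,7,7](3) P2=[7,6,4,6,1,3](1)
Move 6: P2 pit3 -> P1=[1,2,3,0,7,7](3) P2=[7,6,4,0,2,4](2)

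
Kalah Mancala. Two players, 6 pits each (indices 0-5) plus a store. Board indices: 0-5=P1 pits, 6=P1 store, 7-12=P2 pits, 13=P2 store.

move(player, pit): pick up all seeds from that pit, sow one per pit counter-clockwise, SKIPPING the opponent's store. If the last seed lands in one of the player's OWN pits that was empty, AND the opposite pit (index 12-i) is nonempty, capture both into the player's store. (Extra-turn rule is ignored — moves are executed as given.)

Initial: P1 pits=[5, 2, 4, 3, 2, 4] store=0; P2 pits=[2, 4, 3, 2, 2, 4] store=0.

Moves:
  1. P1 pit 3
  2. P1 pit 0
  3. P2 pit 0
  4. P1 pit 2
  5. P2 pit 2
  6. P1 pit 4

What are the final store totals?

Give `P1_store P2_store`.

Answer: 3 1

Derivation:
Move 1: P1 pit3 -> P1=[5,2,4,0,3,5](1) P2=[2,4,3,2,2,4](0)
Move 2: P1 pit0 -> P1=[0,3,5,1,4,6](1) P2=[2,4,3,2,2,4](0)
Move 3: P2 pit0 -> P1=[0,3,5,1,4,6](1) P2=[0,5,4,2,2,4](0)
Move 4: P1 pit2 -> P1=[0,3,0,2,5,7](2) P2=[1,5,4,2,2,4](0)
Move 5: P2 pit2 -> P1=[0,3,0,2,5,7](2) P2=[1,5,0,3,3,5](1)
Move 6: P1 pit4 -> P1=[0,3,0,2,0,8](3) P2=[2,6,1,3,3,5](1)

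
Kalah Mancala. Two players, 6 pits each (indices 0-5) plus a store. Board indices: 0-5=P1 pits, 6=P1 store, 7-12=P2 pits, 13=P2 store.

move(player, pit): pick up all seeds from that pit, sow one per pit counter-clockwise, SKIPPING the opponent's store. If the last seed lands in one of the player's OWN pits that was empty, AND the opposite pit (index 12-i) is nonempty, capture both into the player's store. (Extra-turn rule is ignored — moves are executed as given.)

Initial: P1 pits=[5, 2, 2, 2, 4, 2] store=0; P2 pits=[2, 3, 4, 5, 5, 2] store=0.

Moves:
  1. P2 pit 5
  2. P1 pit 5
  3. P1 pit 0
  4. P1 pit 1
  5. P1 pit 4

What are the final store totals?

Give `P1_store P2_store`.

Move 1: P2 pit5 -> P1=[6,2,2,2,4,2](0) P2=[2,3,4,5,5,0](1)
Move 2: P1 pit5 -> P1=[6,2,2,2,4,0](1) P2=[3,3,4,5,5,0](1)
Move 3: P1 pit0 -> P1=[0,3,3,3,5,1](2) P2=[3,3,4,5,5,0](1)
Move 4: P1 pit1 -> P1=[0,0,4,4,6,1](2) P2=[3,3,4,5,5,0](1)
Move 5: P1 pit4 -> P1=[0,0,4,4,0,2](3) P2=[4,4,5,6,5,0](1)

Answer: 3 1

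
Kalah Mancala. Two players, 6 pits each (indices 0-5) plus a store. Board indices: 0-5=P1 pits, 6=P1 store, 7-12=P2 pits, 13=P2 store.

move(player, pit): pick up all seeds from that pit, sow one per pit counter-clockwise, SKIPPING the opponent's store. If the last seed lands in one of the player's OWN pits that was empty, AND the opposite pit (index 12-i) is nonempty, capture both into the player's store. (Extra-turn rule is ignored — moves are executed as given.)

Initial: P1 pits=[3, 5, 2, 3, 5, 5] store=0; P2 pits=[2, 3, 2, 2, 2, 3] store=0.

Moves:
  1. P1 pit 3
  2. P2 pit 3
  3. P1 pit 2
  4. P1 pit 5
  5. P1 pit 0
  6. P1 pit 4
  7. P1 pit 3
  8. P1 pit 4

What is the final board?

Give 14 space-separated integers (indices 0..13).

Answer: 0 6 1 0 0 3 3 4 5 4 2 5 4 0

Derivation:
Move 1: P1 pit3 -> P1=[3,5,2,0,6,6](1) P2=[2,3,2,2,2,3](0)
Move 2: P2 pit3 -> P1=[3,5,2,0,6,6](1) P2=[2,3,2,0,3,4](0)
Move 3: P1 pit2 -> P1=[3,5,0,1,7,6](1) P2=[2,3,2,0,3,4](0)
Move 4: P1 pit5 -> P1=[3,5,0,1,7,0](2) P2=[3,4,3,1,4,4](0)
Move 5: P1 pit0 -> P1=[0,6,1,2,7,0](2) P2=[3,4,3,1,4,4](0)
Move 6: P1 pit4 -> P1=[0,6,1,2,0,1](3) P2=[4,5,4,2,5,4](0)
Move 7: P1 pit3 -> P1=[0,6,1,0,1,2](3) P2=[4,5,4,2,5,4](0)
Move 8: P1 pit4 -> P1=[0,6,1,0,0,3](3) P2=[4,5,4,2,5,4](0)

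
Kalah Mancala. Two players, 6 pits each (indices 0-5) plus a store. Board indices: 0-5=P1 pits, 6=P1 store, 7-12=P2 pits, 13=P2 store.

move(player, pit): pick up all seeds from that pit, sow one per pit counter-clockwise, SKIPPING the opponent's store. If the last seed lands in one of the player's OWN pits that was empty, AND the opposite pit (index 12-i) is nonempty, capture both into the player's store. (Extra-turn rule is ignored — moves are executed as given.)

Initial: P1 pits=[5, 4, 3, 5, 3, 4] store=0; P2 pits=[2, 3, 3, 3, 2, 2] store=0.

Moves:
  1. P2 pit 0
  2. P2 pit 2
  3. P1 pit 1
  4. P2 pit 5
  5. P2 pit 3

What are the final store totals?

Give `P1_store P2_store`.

Move 1: P2 pit0 -> P1=[5,4,3,5,3,4](0) P2=[0,4,4,3,2,2](0)
Move 2: P2 pit2 -> P1=[5,4,3,5,3,4](0) P2=[0,4,0,4,3,3](1)
Move 3: P1 pit1 -> P1=[5,0,4,6,4,5](0) P2=[0,4,0,4,3,3](1)
Move 4: P2 pit5 -> P1=[6,1,4,6,4,5](0) P2=[0,4,0,4,3,0](2)
Move 5: P2 pit3 -> P1=[7,1,4,6,4,5](0) P2=[0,4,0,0,4,1](3)

Answer: 0 3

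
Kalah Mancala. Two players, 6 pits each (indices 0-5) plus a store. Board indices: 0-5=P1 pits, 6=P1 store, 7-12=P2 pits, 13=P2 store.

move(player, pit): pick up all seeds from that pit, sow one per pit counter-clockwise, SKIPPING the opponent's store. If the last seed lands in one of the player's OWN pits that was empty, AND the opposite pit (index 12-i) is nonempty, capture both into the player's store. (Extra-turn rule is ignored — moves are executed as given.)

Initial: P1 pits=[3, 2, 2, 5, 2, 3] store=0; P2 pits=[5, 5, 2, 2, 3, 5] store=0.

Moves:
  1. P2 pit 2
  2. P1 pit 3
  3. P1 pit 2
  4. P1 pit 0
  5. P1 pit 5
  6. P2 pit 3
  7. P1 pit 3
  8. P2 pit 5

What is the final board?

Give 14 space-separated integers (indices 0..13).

Move 1: P2 pit2 -> P1=[3,2,2,5,2,3](0) P2=[5,5,0,3,4,5](0)
Move 2: P1 pit3 -> P1=[3,2,2,0,3,4](1) P2=[6,6,0,3,4,5](0)
Move 3: P1 pit2 -> P1=[3,2,0,1,4,4](1) P2=[6,6,0,3,4,5](0)
Move 4: P1 pit0 -> P1=[0,3,1,2,4,4](1) P2=[6,6,0,3,4,5](0)
Move 5: P1 pit5 -> P1=[0,3,1,2,4,0](2) P2=[7,7,1,3,4,5](0)
Move 6: P2 pit3 -> P1=[0,3,1,2,4,0](2) P2=[7,7,1,0,5,6](1)
Move 7: P1 pit3 -> P1=[0,3,1,0,5,0](10) P2=[0,7,1,0,5,6](1)
Move 8: P2 pit5 -> P1=[1,4,2,1,6,0](10) P2=[0,7,1,0,5,0](2)

Answer: 1 4 2 1 6 0 10 0 7 1 0 5 0 2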